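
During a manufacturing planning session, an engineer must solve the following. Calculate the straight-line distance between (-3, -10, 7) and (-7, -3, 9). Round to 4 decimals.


3D distance between two points
P1 = (-3, -10, 7), P2 = (-7, -3, 9)
Formula: d = sqrt((x2-x1)^2 + (y2-y1)^2 + (z2-z1)^2)
dx = -7 - -3 = -4
dy = -3 - -10 = 7
dz = 9 - 7 = 2
dx^2 + dy^2 + dz^2 = 16 + 49 + 4 = 69
d = sqrt(69)
d = 8.3066
8.3066 units


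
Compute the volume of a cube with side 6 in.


Shape: cube
Side s = 6 in
Formula: V = s^3
V = 6 * 6 * 6
V = 36 * 6
V = 216
216 in^3


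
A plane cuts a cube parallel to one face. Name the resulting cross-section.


Solid: cube
Cutting plane: parallel to one face
Visualize the intersection of the plane with the solid's surface.
The boundary of the cut region is a square.
square


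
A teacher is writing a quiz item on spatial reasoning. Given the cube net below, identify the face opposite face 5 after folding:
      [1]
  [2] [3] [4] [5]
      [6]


Net: cross layout. Take square 3 as the base (bottom).
Fold the four squares in the horizontal row up around 3: 2 -> left, 4 -> right, 5 wraps to the top.
Fold 1 and 6 up from 3: 1 -> back, 6 -> front.
Opposite pairs are therefore: (1, 6), (2, 4), (3, 5).
Face 5 is opposite face 3.
face 3


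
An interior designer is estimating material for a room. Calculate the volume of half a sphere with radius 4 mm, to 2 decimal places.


Shape: hemisphere (half of a sphere)
Radius r = 4 mm
Formula: V = (1/2) * (4/3) * pi * r^3 = (2/3) * pi * r^3
r^3 = 64
(2/3) * 64 = 42.666667
V = 42.666667 * pi
V = 134.04
134.04 mm^3


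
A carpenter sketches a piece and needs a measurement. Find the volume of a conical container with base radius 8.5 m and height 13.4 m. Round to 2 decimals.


Shape: cone
Radius r = 8.5 m, Height h = 13.4 m
Formula: V = (1/3) * pi * r^2 * h
r^2 = 72.25
pi * r^2 * h = pi * 72.25 * 13.4 = 968.15 * pi
V = 968.15 * pi / 3
V = 1013.84
1013.84 m^3


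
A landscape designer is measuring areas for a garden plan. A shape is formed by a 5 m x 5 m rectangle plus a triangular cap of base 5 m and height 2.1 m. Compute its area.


Composite shape: rectangle + triangle
Rectangle area = 5 * 5 = 25
Triangle area = 0.5 * 5 * 2.1 = 5.25
Total = 25 + 5.25
Total = 30.25
30.25 m^2


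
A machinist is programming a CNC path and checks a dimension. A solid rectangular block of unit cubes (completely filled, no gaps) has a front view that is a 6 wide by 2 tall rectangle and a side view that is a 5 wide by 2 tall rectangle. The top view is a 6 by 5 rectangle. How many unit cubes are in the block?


Orthographic views of a solid rectangular block:
Front view 6 x 2 -> length = 6, height = 2
Side view 5 x 2 -> width = 5, height = 2 (consistent)
Top view 6 x 5 -> confirms length = 6, width = 5
The block is 6 x 5 x 2.
Total unit cubes = 6 * 5 * 2 = 60
60 unit cubes


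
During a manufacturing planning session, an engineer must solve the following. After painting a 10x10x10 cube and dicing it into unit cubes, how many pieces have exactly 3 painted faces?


Large cube: 10 x 10 x 10, cut into unit cubes.
Cubes with 3 painted faces are at the corners. A cube always has 8 corners.
Count = 8
8 unit cubes


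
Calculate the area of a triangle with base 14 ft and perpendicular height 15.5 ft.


Shape: triangle
Base b = 14 ft, Height h = 15.5 ft
Formula: A = (1/2) * b * h
A = 0.5 * 14 * 15.5
A = 0.5 * 217
A = 108.5
108.5 ft^2


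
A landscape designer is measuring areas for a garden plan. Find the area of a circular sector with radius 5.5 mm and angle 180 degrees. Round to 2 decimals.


Shape: circular sector
Radius r = 5.5 mm, Angle = 180 degrees
Formula: A = (angle/360) * pi * r^2
r^2 = 30.25
Fraction of circle = 180/360
A = (180/360) * pi * 30.25
A = 15.125 * pi
A = 47.52
47.52 mm^2


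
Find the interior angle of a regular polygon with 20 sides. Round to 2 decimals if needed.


Shape: regular icosagon (20 sides)
Formula: interior angle = (n - 2) * 180 / n
(n - 2) = 18
(n - 2) * 180 = 3240
angle = 3240 / 20
angle = 162
162 degrees


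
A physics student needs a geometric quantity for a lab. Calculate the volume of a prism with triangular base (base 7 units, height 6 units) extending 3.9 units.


Shape: triangular prism
Triangle base = 7 units, triangle height = 6 units, prism length L = 3.9 units
Formula: V = (1/2 * b * h_tri) * L
Cross-section area = 0.5 * 7 * 6 = 21
V = 21 * 3.9
V = 81.9
81.9 units^3


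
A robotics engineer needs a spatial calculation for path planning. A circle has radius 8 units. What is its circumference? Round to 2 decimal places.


Shape: circle
Radius r = 8 units
Formula: C = 2 * pi * r
C = 2 * pi * 8
C = 16 * pi
C = 50.27
50.27 units


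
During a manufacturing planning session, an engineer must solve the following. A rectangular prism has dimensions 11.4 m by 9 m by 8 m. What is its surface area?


Shape: rectangular prism
l = 11.4 m, w = 9 m, h = 8 m
Formula: SA = 2(lw + lh + wh)
lw = 102.6, lh = 91.2, wh = 72
lw + lh + wh = 265.8
SA = 2 * 265.8
SA = 531.6
531.6 m^2


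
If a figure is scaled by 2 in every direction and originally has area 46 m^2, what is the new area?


Linear scale factor k = 2
Original area = 46 m^2
Rule: under a linear scaling by k, areas scale by k^2.
k^2 = 2^2 = 4
New area = 46 * 4
New area = 184
184 m^2


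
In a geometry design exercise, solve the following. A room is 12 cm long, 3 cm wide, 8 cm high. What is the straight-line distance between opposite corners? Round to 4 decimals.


Shape: rectangular box (space diagonal)
l = 12 cm, w = 3 cm, h = 8 cm
Visualize: the diagonal of the base, then a right triangle with that diagonal and the height.
Formula: d = sqrt(l^2 + w^2 + h^2)
l^2 + w^2 + h^2 = 144 + 9 + 64 = 217
d = sqrt(217)
d = 14.7309
14.7309 cm


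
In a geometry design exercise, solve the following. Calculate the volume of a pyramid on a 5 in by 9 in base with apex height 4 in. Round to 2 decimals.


Shape: rectangular pyramid
Base: 5 in x 9 in, Height h = 4 in
Formula: V = (1/3) * base_area * h
base_area = 5 * 9 = 45
base_area * h = 45 * 4 = 180
V = 180 / 3
V = 60
60 in^3


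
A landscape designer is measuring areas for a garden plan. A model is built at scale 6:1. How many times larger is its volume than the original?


Linear scale factor k = 6
Rule: under a linear scaling by k, volumes scale by k^3.
k^3 = 6 * 6 * 6
k^3 = 36 * 6
k^3 = 216
Volume scales by a factor of 216.
216 (dimensionless)


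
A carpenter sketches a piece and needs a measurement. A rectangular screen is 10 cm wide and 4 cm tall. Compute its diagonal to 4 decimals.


Shape: rectangle (diagonal via Pythagoras)
Sides: 10 cm and 4 cm
Formula: d = sqrt(l^2 + w^2)
l^2 = 100, w^2 = 16
l^2 + w^2 = 116
d = sqrt(116)
d = 10.7703
10.7703 cm


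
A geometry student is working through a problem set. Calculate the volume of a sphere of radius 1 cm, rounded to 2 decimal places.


Shape: sphere
Radius r = 1 cm
Formula: V = (4/3) * pi * r^3
r^3 = 1
(4/3) * 1 = 1.333333
V = 1.333333 * pi
V = 4.19
4.19 cm^3


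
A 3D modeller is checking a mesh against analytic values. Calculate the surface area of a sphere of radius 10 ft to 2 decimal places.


Shape: sphere
Radius r = 10 ft
Formula: SA = 4 * pi * r^2
r^2 = 100
SA = 4 * pi * 100
SA = 400 * pi
SA = 1256.64
1256.64 ft^2


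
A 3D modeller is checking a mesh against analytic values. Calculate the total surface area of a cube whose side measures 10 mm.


Shape: cube
Side s = 10 mm
A cube has 6 square faces.
Formula: SA = 6 * s^2
s^2 = 100
SA = 6 * 100
SA = 600
600 mm^2


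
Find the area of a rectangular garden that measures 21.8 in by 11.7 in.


Shape: rectangle
Length l = 21.8 in, Width w = 11.7 in
Formula: A = l * w
A = 21.8 * 11.7
A = 255.06
255.06 in^2


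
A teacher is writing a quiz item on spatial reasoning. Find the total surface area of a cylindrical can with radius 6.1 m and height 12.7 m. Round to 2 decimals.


Shape: closed cylinder
Radius r = 6.1 m, Height h = 12.7 m
Formula: SA = 2*pi*r^2 + 2*pi*r*h = 2*pi*r*(r + h)
r + h = 18.8
2 * r * (r + h) = 2 * 6.1 * 18.8 = 229.36
SA = 229.36 * pi
SA = 720.56
720.56 m^2


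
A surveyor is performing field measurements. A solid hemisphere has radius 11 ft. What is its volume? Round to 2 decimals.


Shape: hemisphere (half of a sphere)
Radius r = 11 ft
Formula: V = (1/2) * (4/3) * pi * r^3 = (2/3) * pi * r^3
r^3 = 1331
(2/3) * 1331 = 887.333333
V = 887.333333 * pi
V = 2787.64
2787.64 ft^3


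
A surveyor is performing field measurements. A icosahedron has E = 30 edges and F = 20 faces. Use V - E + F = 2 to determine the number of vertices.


Polyhedron: icosahedron
Euler's formula for convex polyhedra: V - E + F = 2
Given: E = 30 edges and F = 20 faces
Solve for V:
V = 2 + E - F = 2 + 30 - 20 = 12
12 vertices


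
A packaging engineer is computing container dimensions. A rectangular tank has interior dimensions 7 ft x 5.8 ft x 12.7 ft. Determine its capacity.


Shape: rectangular prism
l = 7 ft, w = 5.8 ft, h = 12.7 ft
Formula: V = l * w * h
V = 7 * 5.8 * 12.7
V = 40.6 * 12.7
V = 515.62
515.62 ft^3


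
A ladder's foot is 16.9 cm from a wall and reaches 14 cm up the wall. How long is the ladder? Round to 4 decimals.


Shape: right triangle
Legs a = 16.9 cm, b = 14 cm
Formula: c = sqrt(a^2 + b^2)
a^2 = 285.61, b^2 = 196
a^2 + b^2 = 481.61
c = sqrt(481.61)
c = 21.9456
21.9456 cm


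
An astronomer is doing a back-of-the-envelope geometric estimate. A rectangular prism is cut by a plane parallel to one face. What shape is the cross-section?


Solid: rectangular prism
Cutting plane: parallel to one face
Visualize the intersection of the plane with the solid's surface.
The boundary of the cut region is a rectangle.
rectangle


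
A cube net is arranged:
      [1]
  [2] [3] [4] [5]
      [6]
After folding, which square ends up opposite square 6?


Net: cross layout. Take square 3 as the base (bottom).
Fold the four squares in the horizontal row up around 3: 2 -> left, 4 -> right, 5 wraps to the top.
Fold 1 and 6 up from 3: 1 -> back, 6 -> front.
Opposite pairs are therefore: (1, 6), (2, 4), (3, 5).
Face 6 is opposite face 1.
face 1


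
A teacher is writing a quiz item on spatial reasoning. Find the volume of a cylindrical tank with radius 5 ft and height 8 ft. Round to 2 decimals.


Shape: cylinder
Radius r = 5 ft, Height h = 8 ft
Formula: V = pi * r^2 * h
r^2 = 25
V = pi * 25 * 8
V = 200 * pi
V = 628.32
628.32 ft^3


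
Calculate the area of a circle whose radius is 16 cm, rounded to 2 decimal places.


Shape: circle
Radius r = 16 cm
Formula: A = pi * r^2
r^2 = 16^2 = 256
A = pi * 256
A = 804.25
804.25 cm^2


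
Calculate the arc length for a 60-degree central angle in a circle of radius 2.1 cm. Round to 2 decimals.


Shape: circular arc
Radius r = 2.1 cm, Angle = 60 degrees
Formula: L = (angle/360) * 2 * pi * r
2 * pi * r = 4.2 * pi
L = (60/360) * 4.2 * pi
L = 0.7 * pi
L = 2.2
2.2 cm


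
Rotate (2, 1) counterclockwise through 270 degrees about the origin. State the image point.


Transformation: rotation about the origin
Original point: (2, 1)
Rule for 270 deg counterclockwise: (x, y) -> (y, -x)
Apply: (2, 1) -> (1, -2)
(1, -2)


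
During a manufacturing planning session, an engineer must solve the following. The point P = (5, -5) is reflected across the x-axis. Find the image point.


Transformation: reflection
Original point: (5, -5)
Rule for reflection over the x-axis: (x, y) -> (x, -y)
Apply: (5, -5) -> (5, 5)
(5, 5)


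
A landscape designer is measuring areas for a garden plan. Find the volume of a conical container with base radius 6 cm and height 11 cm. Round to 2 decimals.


Shape: cone
Radius r = 6 cm, Height h = 11 cm
Formula: V = (1/3) * pi * r^2 * h
r^2 = 36
pi * r^2 * h = pi * 36 * 11 = 396 * pi
V = 396 * pi / 3
V = 414.69
414.69 cm^3


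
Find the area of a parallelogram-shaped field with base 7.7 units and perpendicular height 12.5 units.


Shape: parallelogram
Base b = 7.7 units, Height h = 12.5 units
Formula: A = b * h
A = 7.7 * 12.5
A = 96.25
96.25 units^2


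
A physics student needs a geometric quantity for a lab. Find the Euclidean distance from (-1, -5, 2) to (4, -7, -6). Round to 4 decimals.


3D distance between two points
P1 = (-1, -5, 2), P2 = (4, -7, -6)
Formula: d = sqrt((x2-x1)^2 + (y2-y1)^2 + (z2-z1)^2)
dx = 4 - -1 = 5
dy = -7 - -5 = -2
dz = -6 - 2 = -8
dx^2 + dy^2 + dz^2 = 25 + 4 + 64 = 93
d = sqrt(93)
d = 9.6437
9.6437 units


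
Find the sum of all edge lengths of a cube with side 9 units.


Shape: cube
Side s = 9 units
A cube has 12 edges, all equal.
Formula: total edge length = 12 * s
Total = 12 * 9
Total = 108
108 units


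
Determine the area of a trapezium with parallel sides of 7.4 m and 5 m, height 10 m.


Shape: trapezoid
Parallel sides a = 7.4 m, b = 5 m; Height h = 10 m
Formula: A = (a + b) * h / 2
a + b = 7.4 + 5 = 12.4
A = 12.4 * 10 / 2
A = 124 / 2
A = 62
62 m^2


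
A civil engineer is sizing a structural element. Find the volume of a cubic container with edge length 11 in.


Shape: cube
Side s = 11 in
Formula: V = s^3
V = 11 * 11 * 11
V = 121 * 11
V = 1331
1331 in^3


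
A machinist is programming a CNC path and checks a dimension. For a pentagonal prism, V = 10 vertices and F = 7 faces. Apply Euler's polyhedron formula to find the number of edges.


Polyhedron: pentagonal prism
Euler's formula for convex polyhedra: V - E + F = 2
Given: V = 10 vertices and F = 7 faces
Solve for E:
E = V + F - 2 = 10 + 7 - 2 = 15
15 edges


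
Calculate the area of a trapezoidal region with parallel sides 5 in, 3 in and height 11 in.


Shape: trapezoid
Parallel sides a = 5 in, b = 3 in; Height h = 11 in
Formula: A = (a + b) * h / 2
a + b = 5 + 3 = 8
A = 8 * 11 / 2
A = 88 / 2
A = 44
44 in^2


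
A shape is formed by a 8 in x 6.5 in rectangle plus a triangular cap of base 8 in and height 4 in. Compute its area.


Composite shape: rectangle + triangle
Rectangle area = 8 * 6.5 = 52
Triangle area = 0.5 * 8 * 4 = 16
Total = 52 + 16
Total = 68
68 in^2


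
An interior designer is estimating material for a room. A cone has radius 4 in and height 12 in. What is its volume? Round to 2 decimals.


Shape: cone
Radius r = 4 in, Height h = 12 in
Formula: V = (1/3) * pi * r^2 * h
r^2 = 16
pi * r^2 * h = pi * 16 * 12 = 192 * pi
V = 192 * pi / 3
V = 201.06
201.06 in^3


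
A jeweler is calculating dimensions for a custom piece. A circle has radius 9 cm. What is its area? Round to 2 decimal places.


Shape: circle
Radius r = 9 cm
Formula: A = pi * r^2
r^2 = 9^2 = 81
A = pi * 81
A = 254.47
254.47 cm^2


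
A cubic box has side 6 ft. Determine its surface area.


Shape: cube
Side s = 6 ft
A cube has 6 square faces.
Formula: SA = 6 * s^2
s^2 = 36
SA = 6 * 36
SA = 216
216 ft^2


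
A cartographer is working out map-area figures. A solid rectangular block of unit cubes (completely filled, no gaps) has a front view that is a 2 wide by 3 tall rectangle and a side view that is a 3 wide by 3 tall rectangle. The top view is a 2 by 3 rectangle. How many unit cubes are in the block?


Orthographic views of a solid rectangular block:
Front view 2 x 3 -> length = 2, height = 3
Side view 3 x 3 -> width = 3, height = 3 (consistent)
Top view 2 x 3 -> confirms length = 2, width = 3
The block is 2 x 3 x 3.
Total unit cubes = 2 * 3 * 3 = 18
18 unit cubes


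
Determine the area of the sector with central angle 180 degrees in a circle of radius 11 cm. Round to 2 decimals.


Shape: circular sector
Radius r = 11 cm, Angle = 180 degrees
Formula: A = (angle/360) * pi * r^2
r^2 = 121
Fraction of circle = 180/360
A = (180/360) * pi * 121
A = 60.5 * pi
A = 190.07
190.07 cm^2


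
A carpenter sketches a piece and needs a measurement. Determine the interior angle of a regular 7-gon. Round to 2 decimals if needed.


Shape: regular heptagon (7 sides)
Formula: interior angle = (n - 2) * 180 / n
(n - 2) = 5
(n - 2) * 180 = 900
angle = 900 / 7
angle = 128.57
128.57 degrees


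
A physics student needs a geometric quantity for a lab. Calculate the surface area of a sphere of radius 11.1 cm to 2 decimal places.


Shape: sphere
Radius r = 11.1 cm
Formula: SA = 4 * pi * r^2
r^2 = 123.21
SA = 4 * pi * 123.21
SA = 492.84 * pi
SA = 1548.3
1548.3 cm^2


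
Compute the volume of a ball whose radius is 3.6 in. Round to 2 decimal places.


Shape: sphere
Radius r = 3.6 in
Formula: V = (4/3) * pi * r^3
r^3 = 46.656
(4/3) * 46.656 = 62.208
V = 62.208 * pi
V = 195.43
195.43 in^3


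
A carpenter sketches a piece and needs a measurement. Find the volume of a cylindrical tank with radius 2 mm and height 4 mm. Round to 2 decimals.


Shape: cylinder
Radius r = 2 mm, Height h = 4 mm
Formula: V = pi * r^2 * h
r^2 = 4
V = pi * 4 * 4
V = 16 * pi
V = 50.27
50.27 mm^3


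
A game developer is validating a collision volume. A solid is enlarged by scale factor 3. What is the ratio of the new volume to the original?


Linear scale factor k = 3
Rule: under a linear scaling by k, volumes scale by k^3.
k^3 = 3 * 3 * 3
k^3 = 9 * 3
k^3 = 27
Volume scales by a factor of 27.
27 (dimensionless)


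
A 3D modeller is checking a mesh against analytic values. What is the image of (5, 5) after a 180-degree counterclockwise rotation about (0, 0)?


Transformation: rotation about the origin
Original point: (5, 5)
Rule for 180 deg: (x, y) -> (-x, -y)
Apply: (5, 5) -> (-5, -5)
(-5, -5)


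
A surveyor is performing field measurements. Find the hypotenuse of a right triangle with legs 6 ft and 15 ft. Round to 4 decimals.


Shape: right triangle
Legs a = 6 ft, b = 15 ft
Formula: c = sqrt(a^2 + b^2)
a^2 = 36, b^2 = 225
a^2 + b^2 = 261
c = sqrt(261)
c = 16.1555
16.1555 ft


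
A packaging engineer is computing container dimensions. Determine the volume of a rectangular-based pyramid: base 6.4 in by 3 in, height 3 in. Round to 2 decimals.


Shape: rectangular pyramid
Base: 6.4 in x 3 in, Height h = 3 in
Formula: V = (1/3) * base_area * h
base_area = 6.4 * 3 = 19.2
base_area * h = 19.2 * 3 = 57.6
V = 57.6 / 3
V = 19.2
19.2 in^3


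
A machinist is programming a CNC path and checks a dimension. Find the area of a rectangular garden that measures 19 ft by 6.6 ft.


Shape: rectangle
Length l = 19 ft, Width w = 6.6 ft
Formula: A = l * w
A = 19 * 6.6
A = 125.4
125.4 ft^2


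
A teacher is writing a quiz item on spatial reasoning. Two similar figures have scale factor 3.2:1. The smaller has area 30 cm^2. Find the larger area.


Linear scale factor k = 3.2
Original area = 30 cm^2
Rule: under a linear scaling by k, areas scale by k^2.
k^2 = 3.2^2 = 10.24
New area = 30 * 10.24
New area = 307.2
307.2 cm^2


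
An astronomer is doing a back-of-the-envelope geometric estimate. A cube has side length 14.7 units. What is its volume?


Shape: cube
Side s = 14.7 units
Formula: V = s^3
V = 14.7 * 14.7 * 14.7
V = 216.09 * 14.7
V = 3176.523
3176.523 units^3


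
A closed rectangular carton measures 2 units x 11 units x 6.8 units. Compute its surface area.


Shape: rectangular prism
l = 2 units, w = 11 units, h = 6.8 units
Formula: SA = 2(lw + lh + wh)
lw = 22, lh = 13.6, wh = 74.8
lw + lh + wh = 110.4
SA = 2 * 110.4
SA = 220.8
220.8 units^2


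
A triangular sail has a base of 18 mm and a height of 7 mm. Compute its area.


Shape: triangle
Base b = 18 mm, Height h = 7 mm
Formula: A = (1/2) * b * h
A = 0.5 * 18 * 7
A = 0.5 * 126
A = 63
63 mm^2


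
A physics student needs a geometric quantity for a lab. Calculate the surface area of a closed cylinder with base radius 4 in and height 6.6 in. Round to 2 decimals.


Shape: closed cylinder
Radius r = 4 in, Height h = 6.6 in
Formula: SA = 2*pi*r^2 + 2*pi*r*h = 2*pi*r*(r + h)
r + h = 10.6
2 * r * (r + h) = 2 * 4 * 10.6 = 84.8
SA = 84.8 * pi
SA = 266.41
266.41 in^2


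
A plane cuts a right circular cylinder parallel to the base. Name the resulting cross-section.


Solid: right circular cylinder
Cutting plane: parallel to the base
Visualize the intersection of the plane with the solid's surface.
The boundary of the cut region is a circle.
circle


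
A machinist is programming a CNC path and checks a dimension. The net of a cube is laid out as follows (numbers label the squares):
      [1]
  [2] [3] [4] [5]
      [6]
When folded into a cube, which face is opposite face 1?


Net: cross layout. Take square 3 as the base (bottom).
Fold the four squares in the horizontal row up around 3: 2 -> left, 4 -> right, 5 wraps to the top.
Fold 1 and 6 up from 3: 1 -> back, 6 -> front.
Opposite pairs are therefore: (1, 6), (2, 4), (3, 5).
Face 1 is opposite face 6.
face 6


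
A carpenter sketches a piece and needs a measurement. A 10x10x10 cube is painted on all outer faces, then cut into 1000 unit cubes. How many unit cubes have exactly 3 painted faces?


Large cube: 10 x 10 x 10, cut into unit cubes.
Cubes with 3 painted faces are at the corners. A cube always has 8 corners.
Count = 8
8 unit cubes


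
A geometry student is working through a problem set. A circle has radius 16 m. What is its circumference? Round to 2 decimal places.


Shape: circle
Radius r = 16 m
Formula: C = 2 * pi * r
C = 2 * pi * 16
C = 32 * pi
C = 100.53
100.53 m


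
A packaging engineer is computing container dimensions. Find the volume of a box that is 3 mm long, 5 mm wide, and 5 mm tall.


Shape: rectangular prism
l = 3 mm, w = 5 mm, h = 5 mm
Formula: V = l * w * h
V = 3 * 5 * 5
V = 15 * 5
V = 75
75 mm^3


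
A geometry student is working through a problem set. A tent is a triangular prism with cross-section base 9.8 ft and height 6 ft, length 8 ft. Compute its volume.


Shape: triangular prism
Triangle base = 9.8 ft, triangle height = 6 ft, prism length L = 8 ft
Formula: V = (1/2 * b * h_tri) * L
Cross-section area = 0.5 * 9.8 * 6 = 29.4
V = 29.4 * 8
V = 235.2
235.2 ft^3


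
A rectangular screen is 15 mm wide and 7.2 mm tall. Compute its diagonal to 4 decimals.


Shape: rectangle (diagonal via Pythagoras)
Sides: 15 mm and 7.2 mm
Formula: d = sqrt(l^2 + w^2)
l^2 = 225, w^2 = 51.84
l^2 + w^2 = 276.84
d = sqrt(276.84)
d = 16.6385
16.6385 mm


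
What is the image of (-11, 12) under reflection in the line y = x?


Transformation: reflection
Original point: (-11, 12)
Rule for reflection over y = x: (x, y) -> (y, x)
Apply: (-11, 12) -> (12, -11)
(12, -11)


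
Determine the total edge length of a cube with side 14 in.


Shape: cube
Side s = 14 in
A cube has 12 edges, all equal.
Formula: total edge length = 12 * s
Total = 12 * 14
Total = 168
168 in


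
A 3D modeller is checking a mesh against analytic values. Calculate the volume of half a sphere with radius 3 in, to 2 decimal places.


Shape: hemisphere (half of a sphere)
Radius r = 3 in
Formula: V = (1/2) * (4/3) * pi * r^3 = (2/3) * pi * r^3
r^3 = 27
(2/3) * 27 = 18
V = 18 * pi
V = 56.55
56.55 in^3


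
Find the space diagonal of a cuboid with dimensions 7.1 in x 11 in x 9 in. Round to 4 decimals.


Shape: rectangular box (space diagonal)
l = 7.1 in, w = 11 in, h = 9 in
Visualize: the diagonal of the base, then a right triangle with that diagonal and the height.
Formula: d = sqrt(l^2 + w^2 + h^2)
l^2 + w^2 + h^2 = 50.41 + 121 + 81 = 252.41
d = sqrt(252.41)
d = 15.8874
15.8874 in


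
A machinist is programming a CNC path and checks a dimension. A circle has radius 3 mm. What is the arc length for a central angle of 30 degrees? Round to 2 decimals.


Shape: circular arc
Radius r = 3 mm, Angle = 30 degrees
Formula: L = (angle/360) * 2 * pi * r
2 * pi * r = 6 * pi
L = (30/360) * 6 * pi
L = 0.5 * pi
L = 1.57
1.57 mm


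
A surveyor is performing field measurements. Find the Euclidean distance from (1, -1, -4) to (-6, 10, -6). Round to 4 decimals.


3D distance between two points
P1 = (1, -1, -4), P2 = (-6, 10, -6)
Formula: d = sqrt((x2-x1)^2 + (y2-y1)^2 + (z2-z1)^2)
dx = -6 - 1 = -7
dy = 10 - -1 = 11
dz = -6 - -4 = -2
dx^2 + dy^2 + dz^2 = 49 + 121 + 4 = 174
d = sqrt(174)
d = 13.1909
13.1909 units


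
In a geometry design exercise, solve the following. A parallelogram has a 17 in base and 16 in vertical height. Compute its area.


Shape: parallelogram
Base b = 17 in, Height h = 16 in
Formula: A = b * h
A = 17 * 16
A = 272
272 in^2


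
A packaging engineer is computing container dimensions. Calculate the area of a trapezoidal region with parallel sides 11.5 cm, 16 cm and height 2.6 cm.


Shape: trapezoid
Parallel sides a = 11.5 cm, b = 16 cm; Height h = 2.6 cm
Formula: A = (a + b) * h / 2
a + b = 11.5 + 16 = 27.5
A = 27.5 * 2.6 / 2
A = 71.5 / 2
A = 35.75
35.75 cm^2


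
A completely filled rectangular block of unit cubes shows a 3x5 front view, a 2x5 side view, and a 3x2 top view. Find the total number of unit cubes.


Orthographic views of a solid rectangular block:
Front view 3 x 5 -> length = 3, height = 5
Side view 2 x 5 -> width = 2, height = 5 (consistent)
Top view 3 x 2 -> confirms length = 3, width = 2
The block is 3 x 2 x 5.
Total unit cubes = 3 * 2 * 5 = 30
30 unit cubes


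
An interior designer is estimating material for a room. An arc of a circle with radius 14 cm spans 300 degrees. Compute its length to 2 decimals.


Shape: circular arc
Radius r = 14 cm, Angle = 300 degrees
Formula: L = (angle/360) * 2 * pi * r
2 * pi * r = 28 * pi
L = (300/360) * 28 * pi
L = 23.333333 * pi
L = 73.3
73.3 cm


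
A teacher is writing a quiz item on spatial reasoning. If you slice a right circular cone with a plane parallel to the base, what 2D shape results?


Solid: right circular cone
Cutting plane: parallel to the base
Visualize the intersection of the plane with the solid's surface.
The boundary of the cut region is a circle.
circle


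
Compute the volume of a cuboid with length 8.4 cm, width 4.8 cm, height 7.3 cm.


Shape: rectangular prism
l = 8.4 cm, w = 4.8 cm, h = 7.3 cm
Formula: V = l * w * h
V = 8.4 * 4.8 * 7.3
V = 40.32 * 7.3
V = 294.336
294.336 cm^3


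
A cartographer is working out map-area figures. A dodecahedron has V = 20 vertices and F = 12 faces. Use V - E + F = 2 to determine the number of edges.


Polyhedron: dodecahedron
Euler's formula for convex polyhedra: V - E + F = 2
Given: V = 20 vertices and F = 12 faces
Solve for E:
E = V + F - 2 = 20 + 12 - 2 = 30
30 edges


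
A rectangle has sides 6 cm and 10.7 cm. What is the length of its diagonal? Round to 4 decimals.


Shape: rectangle (diagonal via Pythagoras)
Sides: 6 cm and 10.7 cm
Formula: d = sqrt(l^2 + w^2)
l^2 = 36, w^2 = 114.49
l^2 + w^2 = 150.49
d = sqrt(150.49)
d = 12.2674
12.2674 cm


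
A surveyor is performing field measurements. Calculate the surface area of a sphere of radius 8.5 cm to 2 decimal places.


Shape: sphere
Radius r = 8.5 cm
Formula: SA = 4 * pi * r^2
r^2 = 72.25
SA = 4 * pi * 72.25
SA = 289 * pi
SA = 907.92
907.92 cm^2


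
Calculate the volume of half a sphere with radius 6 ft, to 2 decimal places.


Shape: hemisphere (half of a sphere)
Radius r = 6 ft
Formula: V = (1/2) * (4/3) * pi * r^3 = (2/3) * pi * r^3
r^3 = 216
(2/3) * 216 = 144
V = 144 * pi
V = 452.39
452.39 ft^3


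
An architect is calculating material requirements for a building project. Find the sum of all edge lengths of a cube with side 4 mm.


Shape: cube
Side s = 4 mm
A cube has 12 edges, all equal.
Formula: total edge length = 12 * s
Total = 12 * 4
Total = 48
48 mm


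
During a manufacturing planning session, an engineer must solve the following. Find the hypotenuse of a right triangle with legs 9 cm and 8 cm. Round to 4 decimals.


Shape: right triangle
Legs a = 9 cm, b = 8 cm
Formula: c = sqrt(a^2 + b^2)
a^2 = 81, b^2 = 64
a^2 + b^2 = 145
c = sqrt(145)
c = 12.0416
12.0416 cm


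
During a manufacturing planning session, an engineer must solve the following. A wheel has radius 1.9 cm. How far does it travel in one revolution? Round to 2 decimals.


Shape: circle
Radius r = 1.9 cm
Formula: C = 2 * pi * r
C = 2 * pi * 1.9
C = 3.8 * pi
C = 11.94
11.94 cm


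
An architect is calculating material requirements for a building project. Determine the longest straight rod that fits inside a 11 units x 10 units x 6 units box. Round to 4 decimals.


Shape: rectangular box (space diagonal)
l = 11 units, w = 10 units, h = 6 units
Visualize: the diagonal of the base, then a right triangle with that diagonal and the height.
Formula: d = sqrt(l^2 + w^2 + h^2)
l^2 + w^2 + h^2 = 121 + 100 + 36 = 257
d = sqrt(257)
d = 16.0312
16.0312 units


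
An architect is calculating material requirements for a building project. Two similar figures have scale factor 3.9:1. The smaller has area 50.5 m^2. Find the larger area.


Linear scale factor k = 3.9
Original area = 50.5 m^2
Rule: under a linear scaling by k, areas scale by k^2.
k^2 = 3.9^2 = 15.21
New area = 50.5 * 15.21
New area = 768.105
768.105 m^2


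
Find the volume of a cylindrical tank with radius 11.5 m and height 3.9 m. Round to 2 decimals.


Shape: cylinder
Radius r = 11.5 m, Height h = 3.9 m
Formula: V = pi * r^2 * h
r^2 = 132.25
V = pi * 132.25 * 3.9
V = 515.775 * pi
V = 1620.35
1620.35 m^3


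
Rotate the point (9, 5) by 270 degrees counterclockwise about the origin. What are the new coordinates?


Transformation: rotation about the origin
Original point: (9, 5)
Rule for 270 deg counterclockwise: (x, y) -> (y, -x)
Apply: (9, 5) -> (5, -9)
(5, -9)


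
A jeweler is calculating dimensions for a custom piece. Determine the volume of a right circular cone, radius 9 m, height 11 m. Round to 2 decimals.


Shape: cone
Radius r = 9 m, Height h = 11 m
Formula: V = (1/3) * pi * r^2 * h
r^2 = 81
pi * r^2 * h = pi * 81 * 11 = 891 * pi
V = 891 * pi / 3
V = 933.05
933.05 m^3


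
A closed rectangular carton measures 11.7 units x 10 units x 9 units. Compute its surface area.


Shape: rectangular prism
l = 11.7 units, w = 10 units, h = 9 units
Formula: SA = 2(lw + lh + wh)
lw = 117, lh = 105.3, wh = 90
lw + lh + wh = 312.3
SA = 2 * 312.3
SA = 624.6
624.6 units^2


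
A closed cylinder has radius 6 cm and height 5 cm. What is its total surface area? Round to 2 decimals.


Shape: closed cylinder
Radius r = 6 cm, Height h = 5 cm
Formula: SA = 2*pi*r^2 + 2*pi*r*h = 2*pi*r*(r + h)
r + h = 11
2 * r * (r + h) = 2 * 6 * 11 = 132
SA = 132 * pi
SA = 414.69
414.69 cm^2


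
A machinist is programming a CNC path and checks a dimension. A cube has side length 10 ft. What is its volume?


Shape: cube
Side s = 10 ft
Formula: V = s^3
V = 10 * 10 * 10
V = 100 * 10
V = 1000
1000 ft^3


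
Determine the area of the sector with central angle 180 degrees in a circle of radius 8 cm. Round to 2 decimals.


Shape: circular sector
Radius r = 8 cm, Angle = 180 degrees
Formula: A = (angle/360) * pi * r^2
r^2 = 64
Fraction of circle = 180/360
A = (180/360) * pi * 64
A = 32 * pi
A = 100.53
100.53 cm^2


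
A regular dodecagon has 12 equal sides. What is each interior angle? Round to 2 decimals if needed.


Shape: regular dodecagon (12 sides)
Formula: interior angle = (n - 2) * 180 / n
(n - 2) = 10
(n - 2) * 180 = 1800
angle = 1800 / 12
angle = 150
150 degrees


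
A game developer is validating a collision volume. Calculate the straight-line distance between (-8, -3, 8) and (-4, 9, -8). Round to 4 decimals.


3D distance between two points
P1 = (-8, -3, 8), P2 = (-4, 9, -8)
Formula: d = sqrt((x2-x1)^2 + (y2-y1)^2 + (z2-z1)^2)
dx = -4 - -8 = 4
dy = 9 - -3 = 12
dz = -8 - 8 = -16
dx^2 + dy^2 + dz^2 = 16 + 144 + 256 = 416
d = sqrt(416)
d = 20.3961
20.3961 units


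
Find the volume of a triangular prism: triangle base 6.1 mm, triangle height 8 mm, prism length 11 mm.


Shape: triangular prism
Triangle base = 6.1 mm, triangle height = 8 mm, prism length L = 11 mm
Formula: V = (1/2 * b * h_tri) * L
Cross-section area = 0.5 * 6.1 * 8 = 24.4
V = 24.4 * 11
V = 268.4
268.4 mm^3


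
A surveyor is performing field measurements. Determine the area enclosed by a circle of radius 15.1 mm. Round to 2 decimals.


Shape: circle
Radius r = 15.1 mm
Formula: A = pi * r^2
r^2 = 15.1^2 = 228.01
A = pi * 228.01
A = 716.31
716.31 mm^2


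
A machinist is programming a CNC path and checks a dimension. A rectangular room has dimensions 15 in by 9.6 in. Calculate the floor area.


Shape: rectangle
Length l = 15 in, Width w = 9.6 in
Formula: A = l * w
A = 15 * 9.6
A = 144
144 in^2


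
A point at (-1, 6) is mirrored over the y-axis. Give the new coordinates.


Transformation: reflection
Original point: (-1, 6)
Rule for reflection over the y-axis: (x, y) -> (-x, y)
Apply: (-1, 6) -> (1, 6)
(1, 6)


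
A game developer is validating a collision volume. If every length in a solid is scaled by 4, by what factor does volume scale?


Linear scale factor k = 4
Rule: under a linear scaling by k, volumes scale by k^3.
k^3 = 4 * 4 * 4
k^3 = 16 * 4
k^3 = 64
Volume scales by a factor of 64.
64 (dimensionless)


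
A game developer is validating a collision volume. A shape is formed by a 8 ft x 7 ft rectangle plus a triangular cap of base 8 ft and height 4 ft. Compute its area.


Composite shape: rectangle + triangle
Rectangle area = 8 * 7 = 56
Triangle area = 0.5 * 8 * 4 = 16
Total = 56 + 16
Total = 72
72 ft^2


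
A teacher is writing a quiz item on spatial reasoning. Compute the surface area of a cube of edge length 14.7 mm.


Shape: cube
Side s = 14.7 mm
A cube has 6 square faces.
Formula: SA = 6 * s^2
s^2 = 216.09
SA = 6 * 216.09
SA = 1296.54
1296.54 mm^2


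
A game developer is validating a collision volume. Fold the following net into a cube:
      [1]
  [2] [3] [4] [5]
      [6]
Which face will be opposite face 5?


Net: cross layout. Take square 3 as the base (bottom).
Fold the four squares in the horizontal row up around 3: 2 -> left, 4 -> right, 5 wraps to the top.
Fold 1 and 6 up from 3: 1 -> back, 6 -> front.
Opposite pairs are therefore: (1, 6), (2, 4), (3, 5).
Face 5 is opposite face 3.
face 3


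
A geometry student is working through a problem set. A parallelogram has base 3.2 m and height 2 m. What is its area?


Shape: parallelogram
Base b = 3.2 m, Height h = 2 m
Formula: A = b * h
A = 3.2 * 2
A = 6.4
6.4 m^2


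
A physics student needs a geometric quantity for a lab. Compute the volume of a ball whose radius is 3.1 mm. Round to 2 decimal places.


Shape: sphere
Radius r = 3.1 mm
Formula: V = (4/3) * pi * r^3
r^3 = 29.791
(4/3) * 29.791 = 39.721333
V = 39.721333 * pi
V = 124.79
124.79 mm^3


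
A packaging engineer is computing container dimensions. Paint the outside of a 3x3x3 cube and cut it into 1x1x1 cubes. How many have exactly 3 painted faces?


Large cube: 3 x 3 x 3, cut into unit cubes.
Cubes with 3 painted faces are at the corners. A cube always has 8 corners.
Count = 8
8 unit cubes


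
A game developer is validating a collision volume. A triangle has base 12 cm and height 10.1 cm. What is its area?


Shape: triangle
Base b = 12 cm, Height h = 10.1 cm
Formula: A = (1/2) * b * h
A = 0.5 * 12 * 10.1
A = 0.5 * 121.2
A = 60.6
60.6 cm^2


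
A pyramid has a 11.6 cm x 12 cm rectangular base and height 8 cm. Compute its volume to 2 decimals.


Shape: rectangular pyramid
Base: 11.6 cm x 12 cm, Height h = 8 cm
Formula: V = (1/3) * base_area * h
base_area = 11.6 * 12 = 139.2
base_area * h = 139.2 * 8 = 1113.6
V = 1113.6 / 3
V = 371.2
371.2 cm^3


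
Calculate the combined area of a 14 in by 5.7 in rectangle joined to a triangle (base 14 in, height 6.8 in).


Composite shape: rectangle + triangle
Rectangle area = 14 * 5.7 = 79.8
Triangle area = 0.5 * 14 * 6.8 = 47.6
Total = 79.8 + 47.6
Total = 127.4
127.4 in^2


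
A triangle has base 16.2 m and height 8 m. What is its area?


Shape: triangle
Base b = 16.2 m, Height h = 8 m
Formula: A = (1/2) * b * h
A = 0.5 * 16.2 * 8
A = 0.5 * 129.6
A = 64.8
64.8 m^2


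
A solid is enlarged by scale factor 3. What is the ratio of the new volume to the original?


Linear scale factor k = 3
Rule: under a linear scaling by k, volumes scale by k^3.
k^3 = 3 * 3 * 3
k^3 = 9 * 3
k^3 = 27
Volume scales by a factor of 27.
27 (dimensionless)


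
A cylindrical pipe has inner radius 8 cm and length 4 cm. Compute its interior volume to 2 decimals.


Shape: cylinder
Radius r = 8 cm, Height h = 4 cm
Formula: V = pi * r^2 * h
r^2 = 64
V = pi * 64 * 4
V = 256 * pi
V = 804.25
804.25 cm^3


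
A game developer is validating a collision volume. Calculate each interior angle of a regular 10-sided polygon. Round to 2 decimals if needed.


Shape: regular decagon (10 sides)
Formula: interior angle = (n - 2) * 180 / n
(n - 2) = 8
(n - 2) * 180 = 1440
angle = 1440 / 10
angle = 144
144 degrees


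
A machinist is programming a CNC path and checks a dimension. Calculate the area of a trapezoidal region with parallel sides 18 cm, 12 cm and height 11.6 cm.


Shape: trapezoid
Parallel sides a = 18 cm, b = 12 cm; Height h = 11.6 cm
Formula: A = (a + b) * h / 2
a + b = 18 + 12 = 30
A = 30 * 11.6 / 2
A = 348 / 2
A = 174
174 cm^2


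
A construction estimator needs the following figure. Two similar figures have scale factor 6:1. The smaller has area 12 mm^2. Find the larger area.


Linear scale factor k = 6
Original area = 12 mm^2
Rule: under a linear scaling by k, areas scale by k^2.
k^2 = 6^2 = 36
New area = 12 * 36
New area = 432
432 mm^2


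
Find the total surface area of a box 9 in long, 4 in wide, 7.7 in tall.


Shape: rectangular prism
l = 9 in, w = 4 in, h = 7.7 in
Formula: SA = 2(lw + lh + wh)
lw = 36, lh = 69.3, wh = 30.8
lw + lh + wh = 136.1
SA = 2 * 136.1
SA = 272.2
272.2 in^2


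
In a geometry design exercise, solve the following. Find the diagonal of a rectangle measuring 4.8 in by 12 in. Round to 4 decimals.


Shape: rectangle (diagonal via Pythagoras)
Sides: 4.8 in and 12 in
Formula: d = sqrt(l^2 + w^2)
l^2 = 23.04, w^2 = 144
l^2 + w^2 = 167.04
d = sqrt(167.04)
d = 12.9244
12.9244 in


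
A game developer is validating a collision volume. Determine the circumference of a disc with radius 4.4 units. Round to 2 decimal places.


Shape: circle
Radius r = 4.4 units
Formula: C = 2 * pi * r
C = 2 * pi * 4.4
C = 8.8 * pi
C = 27.65
27.65 units


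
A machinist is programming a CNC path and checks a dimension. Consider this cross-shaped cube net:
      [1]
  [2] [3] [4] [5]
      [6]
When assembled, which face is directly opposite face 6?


Net: cross layout. Take square 3 as the base (bottom).
Fold the four squares in the horizontal row up around 3: 2 -> left, 4 -> right, 5 wraps to the top.
Fold 1 and 6 up from 3: 1 -> back, 6 -> front.
Opposite pairs are therefore: (1, 6), (2, 4), (3, 5).
Face 6 is opposite face 1.
face 1


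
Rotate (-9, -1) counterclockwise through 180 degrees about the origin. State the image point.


Transformation: rotation about the origin
Original point: (-9, -1)
Rule for 180 deg: (x, y) -> (-x, -y)
Apply: (-9, -1) -> (9, 1)
(9, 1)


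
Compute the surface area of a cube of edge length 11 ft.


Shape: cube
Side s = 11 ft
A cube has 6 square faces.
Formula: SA = 6 * s^2
s^2 = 121
SA = 6 * 121
SA = 726
726 ft^2


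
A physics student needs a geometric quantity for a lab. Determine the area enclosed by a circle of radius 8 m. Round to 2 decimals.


Shape: circle
Radius r = 8 m
Formula: A = pi * r^2
r^2 = 8^2 = 64
A = pi * 64
A = 201.06
201.06 m^2


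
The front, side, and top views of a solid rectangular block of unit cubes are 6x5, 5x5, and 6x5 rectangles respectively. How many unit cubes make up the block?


Orthographic views of a solid rectangular block:
Front view 6 x 5 -> length = 6, height = 5
Side view 5 x 5 -> width = 5, height = 5 (consistent)
Top view 6 x 5 -> confirms length = 6, width = 5
The block is 6 x 5 x 5.
Total unit cubes = 6 * 5 * 5 = 150
150 unit cubes


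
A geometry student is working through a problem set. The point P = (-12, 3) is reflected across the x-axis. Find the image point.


Transformation: reflection
Original point: (-12, 3)
Rule for reflection over the x-axis: (x, y) -> (x, -y)
Apply: (-12, 3) -> (-12, -3)
(-12, -3)
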